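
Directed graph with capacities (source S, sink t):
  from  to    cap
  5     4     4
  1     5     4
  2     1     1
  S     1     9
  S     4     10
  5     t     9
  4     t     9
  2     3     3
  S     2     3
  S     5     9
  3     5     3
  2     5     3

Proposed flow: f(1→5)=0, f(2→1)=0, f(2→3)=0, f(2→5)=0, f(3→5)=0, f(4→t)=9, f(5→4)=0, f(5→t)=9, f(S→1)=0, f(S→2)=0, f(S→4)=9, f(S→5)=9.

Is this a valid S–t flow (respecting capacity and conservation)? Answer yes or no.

Every edge has 0 ≤ f(e) ≤ cap(e).
At each intermediate node, inflow equals outflow.

Yes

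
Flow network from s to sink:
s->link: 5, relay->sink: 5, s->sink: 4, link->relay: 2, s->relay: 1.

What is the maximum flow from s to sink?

7

Augment s->sink: bottleneck 4. Total 4.
Augment s->relay->sink: bottleneck 1. Total 5.
Augment s->link->relay->sink: bottleneck 2. Total 7.
No augmenting path remains in the residual graph.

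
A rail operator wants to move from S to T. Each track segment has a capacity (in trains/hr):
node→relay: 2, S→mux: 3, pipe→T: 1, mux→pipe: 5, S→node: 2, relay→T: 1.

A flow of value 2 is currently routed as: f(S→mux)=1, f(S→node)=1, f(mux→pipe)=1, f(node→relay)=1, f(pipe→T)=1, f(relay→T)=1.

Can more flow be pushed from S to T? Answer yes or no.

No

Residual reachable from S: {S, mux, node, pipe, relay}; T is not reachable.
Saturated cut: pipe→T, relay→T with total capacity 2 = current flow value. Flow is maximum.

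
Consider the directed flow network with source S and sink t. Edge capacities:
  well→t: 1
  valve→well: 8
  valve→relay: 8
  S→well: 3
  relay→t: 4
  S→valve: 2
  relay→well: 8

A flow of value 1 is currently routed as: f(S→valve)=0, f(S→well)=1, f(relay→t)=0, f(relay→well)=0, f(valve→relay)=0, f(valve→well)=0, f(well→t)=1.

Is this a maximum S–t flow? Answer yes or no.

No

Residual path S→valve→relay→t has bottleneck 2 > 0.
Pushing 2 along it raises the flow to 3, so the given flow is not maximum.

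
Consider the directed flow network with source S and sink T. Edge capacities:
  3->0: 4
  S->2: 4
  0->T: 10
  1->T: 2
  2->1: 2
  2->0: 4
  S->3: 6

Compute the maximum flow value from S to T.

Augment S->2->1->T: bottleneck 2. Total 2.
Augment S->2->0->T: bottleneck 2. Total 4.
Augment S->3->0->T: bottleneck 4. Total 8.
No augmenting path remains in the residual graph.

8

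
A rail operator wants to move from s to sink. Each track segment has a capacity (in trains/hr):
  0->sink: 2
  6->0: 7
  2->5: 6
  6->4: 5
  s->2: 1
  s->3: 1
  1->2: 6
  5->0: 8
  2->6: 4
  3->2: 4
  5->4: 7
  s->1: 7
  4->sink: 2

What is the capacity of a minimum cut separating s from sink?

4

Max flow = 4 (via 3 augmenting paths).
In the residual at optimum, the set reachable from s is {0, 1, 2, 3, 4, 5, 6, s}.
Cut edges: 4->sink (cap 2), 0->sink (cap 2). Sum = 4.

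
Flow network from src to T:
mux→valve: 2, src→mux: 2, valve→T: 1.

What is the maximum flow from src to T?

1

Augment src→mux→valve→T: bottleneck 1. Total 1.
No augmenting path remains in the residual graph.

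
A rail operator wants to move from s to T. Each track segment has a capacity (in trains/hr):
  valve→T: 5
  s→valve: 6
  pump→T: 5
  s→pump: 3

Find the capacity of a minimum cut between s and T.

Max flow = 8 (via 2 augmenting paths).
In the residual at optimum, the set reachable from s is {s, valve}.
Cut edges: s→pump (cap 3), valve→T (cap 5). Sum = 8.

8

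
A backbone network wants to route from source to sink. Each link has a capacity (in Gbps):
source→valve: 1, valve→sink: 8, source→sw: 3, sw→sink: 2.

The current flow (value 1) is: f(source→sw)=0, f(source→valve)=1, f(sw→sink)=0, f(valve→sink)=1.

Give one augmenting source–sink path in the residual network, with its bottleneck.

source→sw→sink, bottleneck 2

Residual along source→sw→sink: source→sw: 3, sw→sink: 2.
Bottleneck = min = 2.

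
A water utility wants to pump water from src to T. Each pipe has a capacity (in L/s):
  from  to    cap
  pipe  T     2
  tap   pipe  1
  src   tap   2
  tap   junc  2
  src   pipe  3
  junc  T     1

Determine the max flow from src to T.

Augment src->pipe->T: bottleneck 2. Total 2.
Augment src->tap->junc->T: bottleneck 1. Total 3.
No augmenting path remains in the residual graph.

3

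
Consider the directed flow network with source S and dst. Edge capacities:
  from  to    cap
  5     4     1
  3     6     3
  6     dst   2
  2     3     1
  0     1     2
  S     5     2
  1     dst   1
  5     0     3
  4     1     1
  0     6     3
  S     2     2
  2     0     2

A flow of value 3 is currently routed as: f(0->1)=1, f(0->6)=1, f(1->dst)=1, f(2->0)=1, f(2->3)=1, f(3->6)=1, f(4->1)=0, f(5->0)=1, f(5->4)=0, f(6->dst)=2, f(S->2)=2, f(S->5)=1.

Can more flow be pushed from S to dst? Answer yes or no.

Residual reachable from S: {0, 1, 2, 3, 4, 5, 6, S}; dst is not reachable.
Saturated cut: 6->dst, 1->dst with total capacity 3 = current flow value. Flow is maximum.

No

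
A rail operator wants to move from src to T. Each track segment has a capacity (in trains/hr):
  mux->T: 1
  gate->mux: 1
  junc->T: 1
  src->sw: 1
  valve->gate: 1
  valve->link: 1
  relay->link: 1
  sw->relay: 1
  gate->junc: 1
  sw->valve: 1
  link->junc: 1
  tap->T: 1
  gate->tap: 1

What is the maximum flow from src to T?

1

Augment src->sw->relay->link->junc->T: bottleneck 1. Total 1.
No augmenting path remains in the residual graph.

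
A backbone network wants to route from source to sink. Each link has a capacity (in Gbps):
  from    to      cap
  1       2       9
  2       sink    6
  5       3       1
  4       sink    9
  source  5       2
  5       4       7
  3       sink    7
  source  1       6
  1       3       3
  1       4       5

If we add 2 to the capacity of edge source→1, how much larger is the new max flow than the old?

2

Original max flow = 8.
After raising cap(source→1), augmenting paths through that edge carry 2 more units.
New max flow = 10. Increase = 2.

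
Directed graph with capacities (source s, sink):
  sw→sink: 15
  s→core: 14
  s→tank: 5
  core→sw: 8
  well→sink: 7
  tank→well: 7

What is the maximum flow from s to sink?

13

Augment s→tank→well→sink: bottleneck 5. Total 5.
Augment s→core→sw→sink: bottleneck 8. Total 13.
No augmenting path remains in the residual graph.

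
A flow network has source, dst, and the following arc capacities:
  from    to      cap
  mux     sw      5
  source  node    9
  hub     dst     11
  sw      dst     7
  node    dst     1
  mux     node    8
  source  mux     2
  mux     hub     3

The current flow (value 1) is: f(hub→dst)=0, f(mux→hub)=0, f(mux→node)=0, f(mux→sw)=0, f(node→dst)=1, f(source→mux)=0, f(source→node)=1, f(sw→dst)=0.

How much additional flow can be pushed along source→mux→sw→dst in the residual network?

Residual capacities along the path: source→mux: 2, mux→sw: 5, sw→dst: 7.
Minimum is 2.

2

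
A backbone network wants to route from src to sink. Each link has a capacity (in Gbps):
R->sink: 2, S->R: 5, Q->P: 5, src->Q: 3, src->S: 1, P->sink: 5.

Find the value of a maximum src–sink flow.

Augment src->Q->P->sink: bottleneck 3. Total 3.
Augment src->S->R->sink: bottleneck 1. Total 4.
No augmenting path remains in the residual graph.

4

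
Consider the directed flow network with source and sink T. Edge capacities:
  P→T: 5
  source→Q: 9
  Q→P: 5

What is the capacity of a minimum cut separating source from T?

Max flow = 5 (via 1 augmenting path).
In the residual at optimum, the set reachable from source is {Q, source}.
Cut edges: Q→P (cap 5). Sum = 5.

5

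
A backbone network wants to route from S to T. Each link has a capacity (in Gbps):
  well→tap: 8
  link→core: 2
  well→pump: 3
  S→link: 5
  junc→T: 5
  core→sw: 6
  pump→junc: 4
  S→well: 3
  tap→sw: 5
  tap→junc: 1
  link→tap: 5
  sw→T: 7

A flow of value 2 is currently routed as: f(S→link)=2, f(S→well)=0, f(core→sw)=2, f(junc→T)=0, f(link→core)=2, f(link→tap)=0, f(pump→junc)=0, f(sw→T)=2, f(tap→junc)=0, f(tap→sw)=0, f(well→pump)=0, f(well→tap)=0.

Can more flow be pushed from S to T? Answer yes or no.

Residual path S→link→tap→sw→T has bottleneck 3 > 0.
Pushing 3 along it raises the flow to 5, so the given flow is not maximum.

Yes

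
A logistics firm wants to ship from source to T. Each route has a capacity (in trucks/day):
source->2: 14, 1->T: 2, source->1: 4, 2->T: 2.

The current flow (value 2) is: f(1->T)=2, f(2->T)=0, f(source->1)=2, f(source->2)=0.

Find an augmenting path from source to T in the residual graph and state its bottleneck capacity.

source->2->T, bottleneck 2

Residual along source->2->T: source->2: 14, 2->T: 2.
Bottleneck = min = 2.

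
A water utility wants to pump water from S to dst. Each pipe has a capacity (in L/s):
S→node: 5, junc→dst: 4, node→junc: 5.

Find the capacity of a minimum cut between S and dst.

Max flow = 4 (via 1 augmenting path).
In the residual at optimum, the set reachable from S is {S, junc, node}.
Cut edges: junc→dst (cap 4). Sum = 4.

4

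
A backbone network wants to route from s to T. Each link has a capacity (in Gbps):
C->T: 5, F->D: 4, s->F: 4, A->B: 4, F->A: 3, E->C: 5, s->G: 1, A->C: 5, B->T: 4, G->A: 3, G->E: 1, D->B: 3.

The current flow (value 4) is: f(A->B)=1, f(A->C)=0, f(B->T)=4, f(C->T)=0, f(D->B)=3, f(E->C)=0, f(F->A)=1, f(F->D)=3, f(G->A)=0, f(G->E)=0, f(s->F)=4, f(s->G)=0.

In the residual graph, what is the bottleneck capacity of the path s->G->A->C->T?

Residual capacities along the path: s->G: 1, G->A: 3, A->C: 5, C->T: 5.
Minimum is 1.

1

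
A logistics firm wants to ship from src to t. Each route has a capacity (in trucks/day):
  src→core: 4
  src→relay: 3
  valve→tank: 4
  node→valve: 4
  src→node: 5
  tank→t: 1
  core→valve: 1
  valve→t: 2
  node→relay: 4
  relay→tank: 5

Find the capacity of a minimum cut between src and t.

3

Max flow = 3 (via 3 augmenting paths).
In the residual at optimum, the set reachable from src is {core, node, relay, src, tank, valve}.
Cut edges: valve→t (cap 2), tank→t (cap 1). Sum = 3.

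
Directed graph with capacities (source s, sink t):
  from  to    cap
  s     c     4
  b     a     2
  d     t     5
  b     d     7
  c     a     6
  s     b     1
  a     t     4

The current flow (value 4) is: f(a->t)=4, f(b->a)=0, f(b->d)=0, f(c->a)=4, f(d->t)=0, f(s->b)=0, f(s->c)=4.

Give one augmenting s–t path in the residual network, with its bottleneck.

Residual along s->b->d->t: s->b: 1, b->d: 7, d->t: 5.
Bottleneck = min = 1.

s->b->d->t, bottleneck 1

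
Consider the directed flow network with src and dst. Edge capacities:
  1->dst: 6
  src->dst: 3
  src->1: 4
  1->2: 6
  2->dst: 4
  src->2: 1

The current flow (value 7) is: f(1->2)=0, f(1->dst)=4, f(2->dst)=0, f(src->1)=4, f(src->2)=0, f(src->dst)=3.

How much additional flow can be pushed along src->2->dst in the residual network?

1

Residual capacities along the path: src->2: 1, 2->dst: 4.
Minimum is 1.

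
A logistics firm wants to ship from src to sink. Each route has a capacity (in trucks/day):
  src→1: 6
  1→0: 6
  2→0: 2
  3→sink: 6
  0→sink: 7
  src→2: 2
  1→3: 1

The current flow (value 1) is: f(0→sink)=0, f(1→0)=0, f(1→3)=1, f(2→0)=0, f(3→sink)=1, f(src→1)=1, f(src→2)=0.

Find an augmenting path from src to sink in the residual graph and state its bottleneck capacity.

Residual along src→1→0→sink: src→1: 5, 1→0: 6, 0→sink: 7.
Bottleneck = min = 5.

src→1→0→sink, bottleneck 5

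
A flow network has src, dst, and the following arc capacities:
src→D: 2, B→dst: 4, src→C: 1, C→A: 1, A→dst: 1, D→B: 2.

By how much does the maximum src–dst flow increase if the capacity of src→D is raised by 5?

Original max flow = 3.
Even with extra capacity on src→D, another cut of capacity 3 remains binding.
New max flow = 3. Increase = 0.

0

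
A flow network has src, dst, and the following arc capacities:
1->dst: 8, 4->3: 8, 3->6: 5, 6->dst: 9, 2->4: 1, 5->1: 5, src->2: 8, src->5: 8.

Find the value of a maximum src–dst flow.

Augment src->5->1->dst: bottleneck 5. Total 5.
Augment src->2->4->3->6->dst: bottleneck 1. Total 6.
No augmenting path remains in the residual graph.

6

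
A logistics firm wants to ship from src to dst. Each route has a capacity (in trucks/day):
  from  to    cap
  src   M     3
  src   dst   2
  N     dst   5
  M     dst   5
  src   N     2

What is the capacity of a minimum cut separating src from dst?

7

Max flow = 7 (via 3 augmenting paths).
In the residual at optimum, the set reachable from src is {src}.
Cut edges: src->N (cap 2), src->M (cap 3), src->dst (cap 2). Sum = 7.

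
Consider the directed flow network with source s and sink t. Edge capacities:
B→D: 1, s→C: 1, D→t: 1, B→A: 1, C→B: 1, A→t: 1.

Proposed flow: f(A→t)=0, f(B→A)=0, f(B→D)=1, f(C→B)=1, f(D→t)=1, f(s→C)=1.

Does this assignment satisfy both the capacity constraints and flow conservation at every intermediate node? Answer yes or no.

Every edge has 0 ≤ f(e) ≤ cap(e).
At each intermediate node, inflow equals outflow.

Yes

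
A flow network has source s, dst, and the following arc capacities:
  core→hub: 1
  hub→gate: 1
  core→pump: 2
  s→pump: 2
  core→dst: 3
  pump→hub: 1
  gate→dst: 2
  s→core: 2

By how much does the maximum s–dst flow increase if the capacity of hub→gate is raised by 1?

0

Original max flow = 3.
Edge hub→gate does not cross the min cut (source side {pump, s}), so extra capacity there cannot help.
New max flow = 3. Increase = 0.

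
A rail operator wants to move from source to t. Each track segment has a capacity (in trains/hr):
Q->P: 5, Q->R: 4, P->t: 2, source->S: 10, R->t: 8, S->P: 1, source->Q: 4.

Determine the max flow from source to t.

5

Augment source->Q->R->t: bottleneck 4. Total 4.
Augment source->S->P->t: bottleneck 1. Total 5.
No augmenting path remains in the residual graph.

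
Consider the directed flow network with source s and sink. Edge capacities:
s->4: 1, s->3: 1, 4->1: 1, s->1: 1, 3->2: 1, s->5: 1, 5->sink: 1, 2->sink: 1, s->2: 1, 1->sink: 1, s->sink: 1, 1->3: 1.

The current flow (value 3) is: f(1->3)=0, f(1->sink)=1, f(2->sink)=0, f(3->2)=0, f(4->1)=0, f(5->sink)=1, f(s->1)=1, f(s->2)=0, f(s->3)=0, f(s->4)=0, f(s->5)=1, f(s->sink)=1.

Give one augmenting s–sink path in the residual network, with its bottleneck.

s->2->sink, bottleneck 1

Residual along s->2->sink: s->2: 1, 2->sink: 1.
Bottleneck = min = 1.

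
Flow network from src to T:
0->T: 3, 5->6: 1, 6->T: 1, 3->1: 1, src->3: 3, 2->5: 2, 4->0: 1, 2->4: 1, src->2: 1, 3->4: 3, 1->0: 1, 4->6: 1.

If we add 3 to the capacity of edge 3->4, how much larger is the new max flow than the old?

0

Original max flow = 3.
Edge 3->4 does not cross the min cut (source side {2, 3, 4, 5, 6, src}), so extra capacity there cannot help.
New max flow = 3. Increase = 0.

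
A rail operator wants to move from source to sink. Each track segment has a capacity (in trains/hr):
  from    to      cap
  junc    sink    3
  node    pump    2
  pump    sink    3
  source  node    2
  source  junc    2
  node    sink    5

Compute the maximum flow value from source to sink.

Augment source→node→sink: bottleneck 2. Total 2.
Augment source→junc→sink: bottleneck 2. Total 4.
No augmenting path remains in the residual graph.

4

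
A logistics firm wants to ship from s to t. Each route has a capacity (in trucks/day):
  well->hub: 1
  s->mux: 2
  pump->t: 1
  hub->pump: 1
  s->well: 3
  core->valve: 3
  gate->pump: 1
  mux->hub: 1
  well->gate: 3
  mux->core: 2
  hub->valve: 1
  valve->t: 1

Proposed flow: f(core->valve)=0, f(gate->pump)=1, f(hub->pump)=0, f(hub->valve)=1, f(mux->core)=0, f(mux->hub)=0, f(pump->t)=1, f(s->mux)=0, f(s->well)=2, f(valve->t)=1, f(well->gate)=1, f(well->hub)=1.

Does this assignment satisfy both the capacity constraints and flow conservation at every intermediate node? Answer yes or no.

Every edge has 0 ≤ f(e) ≤ cap(e).
At each intermediate node, inflow equals outflow.

Yes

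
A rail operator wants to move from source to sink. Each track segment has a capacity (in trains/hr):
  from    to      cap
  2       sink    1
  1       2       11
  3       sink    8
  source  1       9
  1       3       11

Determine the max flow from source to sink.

Augment source->1->3->sink: bottleneck 8. Total 8.
Augment source->1->2->sink: bottleneck 1. Total 9.
No augmenting path remains in the residual graph.

9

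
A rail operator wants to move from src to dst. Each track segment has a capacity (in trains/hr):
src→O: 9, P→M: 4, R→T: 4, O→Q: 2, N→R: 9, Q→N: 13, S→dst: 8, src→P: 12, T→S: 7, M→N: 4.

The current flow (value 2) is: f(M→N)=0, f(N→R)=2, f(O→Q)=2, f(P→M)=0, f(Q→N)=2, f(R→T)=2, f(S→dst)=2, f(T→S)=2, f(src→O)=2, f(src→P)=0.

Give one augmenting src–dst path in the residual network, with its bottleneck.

Residual along src→P→M→N→R→T→S→dst: src→P: 12, P→M: 4, M→N: 4, N→R: 7, R→T: 2, T→S: 5, S→dst: 6.
Bottleneck = min = 2.

src→P→M→N→R→T→S→dst, bottleneck 2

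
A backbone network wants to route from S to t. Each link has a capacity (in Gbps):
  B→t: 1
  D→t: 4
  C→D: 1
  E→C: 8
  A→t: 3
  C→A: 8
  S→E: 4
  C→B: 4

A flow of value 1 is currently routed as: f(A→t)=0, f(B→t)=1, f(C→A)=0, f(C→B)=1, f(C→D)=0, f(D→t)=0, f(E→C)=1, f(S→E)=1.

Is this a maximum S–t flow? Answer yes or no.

No

Residual path S→E→C→A→t has bottleneck 3 > 0.
Pushing 3 along it raises the flow to 4, so the given flow is not maximum.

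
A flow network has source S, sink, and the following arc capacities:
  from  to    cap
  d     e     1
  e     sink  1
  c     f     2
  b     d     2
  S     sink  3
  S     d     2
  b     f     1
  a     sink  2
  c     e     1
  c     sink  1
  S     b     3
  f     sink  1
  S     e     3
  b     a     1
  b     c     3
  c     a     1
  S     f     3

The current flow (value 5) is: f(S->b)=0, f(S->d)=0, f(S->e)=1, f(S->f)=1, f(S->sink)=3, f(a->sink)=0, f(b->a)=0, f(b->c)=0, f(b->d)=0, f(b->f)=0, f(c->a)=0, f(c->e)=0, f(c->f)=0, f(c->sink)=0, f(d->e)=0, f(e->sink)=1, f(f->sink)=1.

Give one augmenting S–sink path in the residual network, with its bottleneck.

Residual along S->b->c->sink: S->b: 3, b->c: 3, c->sink: 1.
Bottleneck = min = 1.

S->b->c->sink, bottleneck 1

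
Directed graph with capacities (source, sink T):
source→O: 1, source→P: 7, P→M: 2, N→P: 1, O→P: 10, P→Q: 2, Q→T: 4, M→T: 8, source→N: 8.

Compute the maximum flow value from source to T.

Augment source→P→Q→T: bottleneck 2. Total 2.
Augment source→P→M→T: bottleneck 2. Total 4.
No augmenting path remains in the residual graph.

4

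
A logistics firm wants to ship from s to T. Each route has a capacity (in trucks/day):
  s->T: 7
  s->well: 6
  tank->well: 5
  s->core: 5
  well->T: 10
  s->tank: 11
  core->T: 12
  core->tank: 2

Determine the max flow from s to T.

Augment s->T: bottleneck 7. Total 7.
Augment s->core->T: bottleneck 5. Total 12.
Augment s->well->T: bottleneck 6. Total 18.
Augment s->tank->well->T: bottleneck 4. Total 22.
No augmenting path remains in the residual graph.

22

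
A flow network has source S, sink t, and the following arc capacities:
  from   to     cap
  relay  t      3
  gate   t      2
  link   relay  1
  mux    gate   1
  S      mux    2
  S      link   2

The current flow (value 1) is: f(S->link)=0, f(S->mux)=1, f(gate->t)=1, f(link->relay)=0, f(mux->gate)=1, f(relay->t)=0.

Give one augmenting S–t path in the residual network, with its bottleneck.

Residual along S->link->relay->t: S->link: 2, link->relay: 1, relay->t: 3.
Bottleneck = min = 1.

S->link->relay->t, bottleneck 1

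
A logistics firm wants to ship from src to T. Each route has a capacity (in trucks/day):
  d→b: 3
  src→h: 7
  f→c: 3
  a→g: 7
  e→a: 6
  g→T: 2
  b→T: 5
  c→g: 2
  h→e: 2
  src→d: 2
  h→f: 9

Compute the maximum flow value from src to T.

Augment src→d→b→T: bottleneck 2. Total 2.
Augment src→h→e→a→g→T: bottleneck 2. Total 4.
No augmenting path remains in the residual graph.

4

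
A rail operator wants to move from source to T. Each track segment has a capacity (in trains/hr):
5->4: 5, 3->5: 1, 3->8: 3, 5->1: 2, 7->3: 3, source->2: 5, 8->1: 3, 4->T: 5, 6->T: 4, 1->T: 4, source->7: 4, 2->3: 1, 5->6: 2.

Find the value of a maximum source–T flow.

4

Augment source->7->3->8->1->T: bottleneck 3. Total 3.
Augment source->2->3->5->6->T: bottleneck 1. Total 4.
No augmenting path remains in the residual graph.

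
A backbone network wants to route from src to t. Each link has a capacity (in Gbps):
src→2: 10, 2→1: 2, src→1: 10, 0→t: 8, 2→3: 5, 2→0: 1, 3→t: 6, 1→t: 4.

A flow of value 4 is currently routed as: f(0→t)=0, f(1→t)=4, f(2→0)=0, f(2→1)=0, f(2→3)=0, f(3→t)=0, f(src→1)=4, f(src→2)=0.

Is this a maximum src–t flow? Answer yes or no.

No

Residual path src→2→3→t has bottleneck 5 > 0.
Pushing 5 along it raises the flow to 9, so the given flow is not maximum.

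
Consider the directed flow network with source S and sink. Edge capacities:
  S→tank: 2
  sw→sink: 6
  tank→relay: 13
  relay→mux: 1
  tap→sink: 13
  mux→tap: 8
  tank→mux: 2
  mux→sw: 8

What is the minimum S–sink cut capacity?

Max flow = 2 (via 1 augmenting path).
In the residual at optimum, the set reachable from S is {S}.
Cut edges: S→tank (cap 2). Sum = 2.

2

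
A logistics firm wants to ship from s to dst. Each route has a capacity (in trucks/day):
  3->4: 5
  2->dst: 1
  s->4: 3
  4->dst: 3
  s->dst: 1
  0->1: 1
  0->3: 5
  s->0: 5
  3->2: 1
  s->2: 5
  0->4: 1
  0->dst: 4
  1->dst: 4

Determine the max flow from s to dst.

10

Augment s->dst: bottleneck 1. Total 1.
Augment s->0->dst: bottleneck 4. Total 5.
Augment s->2->dst: bottleneck 1. Total 6.
Augment s->4->dst: bottleneck 3. Total 9.
Augment s->0->1->dst: bottleneck 1. Total 10.
No augmenting path remains in the residual graph.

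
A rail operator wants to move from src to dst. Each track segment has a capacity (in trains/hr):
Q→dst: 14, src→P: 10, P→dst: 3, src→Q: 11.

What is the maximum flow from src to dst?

Augment src→P→dst: bottleneck 3. Total 3.
Augment src→Q→dst: bottleneck 11. Total 14.
No augmenting path remains in the residual graph.

14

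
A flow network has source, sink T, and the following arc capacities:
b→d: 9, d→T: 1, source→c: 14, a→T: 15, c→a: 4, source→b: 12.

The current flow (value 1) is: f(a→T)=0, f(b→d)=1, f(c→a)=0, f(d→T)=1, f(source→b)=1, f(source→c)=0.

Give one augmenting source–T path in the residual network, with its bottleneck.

Residual along source→c→a→T: source→c: 14, c→a: 4, a→T: 15.
Bottleneck = min = 4.

source→c→a→T, bottleneck 4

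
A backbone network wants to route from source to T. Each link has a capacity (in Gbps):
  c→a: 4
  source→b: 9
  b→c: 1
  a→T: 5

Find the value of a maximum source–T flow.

Augment source→b→c→a→T: bottleneck 1. Total 1.
No augmenting path remains in the residual graph.

1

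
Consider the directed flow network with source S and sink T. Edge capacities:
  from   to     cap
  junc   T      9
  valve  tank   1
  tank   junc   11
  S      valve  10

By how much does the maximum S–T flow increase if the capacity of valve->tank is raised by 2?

2

Original max flow = 1.
After raising cap(valve->tank), augmenting paths through that edge carry 2 more units.
New max flow = 3. Increase = 2.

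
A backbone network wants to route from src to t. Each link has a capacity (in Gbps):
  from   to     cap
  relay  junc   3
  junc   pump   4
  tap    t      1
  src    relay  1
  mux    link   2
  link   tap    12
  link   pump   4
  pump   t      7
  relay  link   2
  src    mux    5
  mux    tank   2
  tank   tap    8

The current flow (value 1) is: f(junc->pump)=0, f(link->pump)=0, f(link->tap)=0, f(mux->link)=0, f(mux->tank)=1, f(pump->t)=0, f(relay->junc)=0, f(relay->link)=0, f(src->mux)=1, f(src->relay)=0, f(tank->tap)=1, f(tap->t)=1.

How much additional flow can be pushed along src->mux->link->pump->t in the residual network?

2

Residual capacities along the path: src->mux: 4, mux->link: 2, link->pump: 4, pump->t: 7.
Minimum is 2.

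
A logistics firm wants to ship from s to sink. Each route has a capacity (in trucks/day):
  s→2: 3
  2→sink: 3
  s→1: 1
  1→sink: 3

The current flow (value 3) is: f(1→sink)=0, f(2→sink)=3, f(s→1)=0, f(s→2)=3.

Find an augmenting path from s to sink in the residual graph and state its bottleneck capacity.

s→1→sink, bottleneck 1

Residual along s→1→sink: s→1: 1, 1→sink: 3.
Bottleneck = min = 1.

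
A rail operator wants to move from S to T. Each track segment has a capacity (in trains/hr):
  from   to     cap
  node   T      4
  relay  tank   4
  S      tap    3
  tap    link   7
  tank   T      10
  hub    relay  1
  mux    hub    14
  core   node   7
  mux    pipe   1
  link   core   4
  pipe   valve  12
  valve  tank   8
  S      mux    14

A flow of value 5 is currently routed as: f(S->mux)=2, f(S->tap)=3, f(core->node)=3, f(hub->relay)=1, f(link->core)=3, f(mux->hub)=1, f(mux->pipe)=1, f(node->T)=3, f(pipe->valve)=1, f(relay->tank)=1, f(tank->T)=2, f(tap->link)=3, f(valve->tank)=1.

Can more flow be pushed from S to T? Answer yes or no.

No

Residual reachable from S: {S, hub, mux}; T is not reachable.
Saturated cut: hub->relay, mux->pipe, S->tap with total capacity 5 = current flow value. Flow is maximum.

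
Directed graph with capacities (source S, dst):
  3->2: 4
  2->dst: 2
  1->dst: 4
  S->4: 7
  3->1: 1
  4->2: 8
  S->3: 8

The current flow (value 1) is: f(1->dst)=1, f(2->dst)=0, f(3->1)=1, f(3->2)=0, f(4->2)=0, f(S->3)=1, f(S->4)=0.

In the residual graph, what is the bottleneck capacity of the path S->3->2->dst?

Residual capacities along the path: S->3: 7, 3->2: 4, 2->dst: 2.
Minimum is 2.

2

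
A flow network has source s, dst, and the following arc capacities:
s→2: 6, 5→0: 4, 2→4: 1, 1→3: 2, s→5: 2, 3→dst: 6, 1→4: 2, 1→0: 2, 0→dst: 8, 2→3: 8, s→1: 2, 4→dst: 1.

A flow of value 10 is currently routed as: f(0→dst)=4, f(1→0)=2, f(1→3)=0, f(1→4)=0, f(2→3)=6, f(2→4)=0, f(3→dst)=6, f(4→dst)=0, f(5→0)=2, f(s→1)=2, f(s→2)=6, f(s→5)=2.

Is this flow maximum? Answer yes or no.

Residual reachable from s: {s}; dst is not reachable.
Saturated cut: s→2, s→5, s→1 with total capacity 10 = current flow value. Flow is maximum.

Yes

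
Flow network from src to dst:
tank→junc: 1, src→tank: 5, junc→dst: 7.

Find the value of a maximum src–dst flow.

Augment src→tank→junc→dst: bottleneck 1. Total 1.
No augmenting path remains in the residual graph.

1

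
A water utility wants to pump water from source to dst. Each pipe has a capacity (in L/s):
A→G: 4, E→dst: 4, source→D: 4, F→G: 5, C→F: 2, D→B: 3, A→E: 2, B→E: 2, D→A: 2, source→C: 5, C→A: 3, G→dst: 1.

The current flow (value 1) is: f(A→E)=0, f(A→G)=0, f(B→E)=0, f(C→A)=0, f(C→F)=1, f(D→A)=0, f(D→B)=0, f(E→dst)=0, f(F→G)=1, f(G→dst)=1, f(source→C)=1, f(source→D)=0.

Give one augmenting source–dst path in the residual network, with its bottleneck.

Residual along source→C→A→E→dst: source→C: 4, C→A: 3, A→E: 2, E→dst: 4.
Bottleneck = min = 2.

source→C→A→E→dst, bottleneck 2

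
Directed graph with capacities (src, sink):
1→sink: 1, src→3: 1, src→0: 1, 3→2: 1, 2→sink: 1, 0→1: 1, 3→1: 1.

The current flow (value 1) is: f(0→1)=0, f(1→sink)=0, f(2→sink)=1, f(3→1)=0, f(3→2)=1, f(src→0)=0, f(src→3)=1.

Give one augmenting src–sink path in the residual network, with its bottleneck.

src→0→1→sink, bottleneck 1

Residual along src→0→1→sink: src→0: 1, 0→1: 1, 1→sink: 1.
Bottleneck = min = 1.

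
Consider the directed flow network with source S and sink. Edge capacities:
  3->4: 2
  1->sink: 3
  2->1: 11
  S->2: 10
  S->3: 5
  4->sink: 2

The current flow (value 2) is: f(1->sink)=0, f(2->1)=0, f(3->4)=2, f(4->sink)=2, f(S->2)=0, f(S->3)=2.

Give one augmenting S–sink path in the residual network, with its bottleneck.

S->2->1->sink, bottleneck 3

Residual along S->2->1->sink: S->2: 10, 2->1: 11, 1->sink: 3.
Bottleneck = min = 3.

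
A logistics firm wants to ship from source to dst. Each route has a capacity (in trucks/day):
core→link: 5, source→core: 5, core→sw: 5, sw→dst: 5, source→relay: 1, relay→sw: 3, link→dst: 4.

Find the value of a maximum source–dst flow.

6

Augment source→relay→sw→dst: bottleneck 1. Total 1.
Augment source→core→sw→dst: bottleneck 4. Total 5.
Augment source→core→link→dst: bottleneck 1. Total 6.
No augmenting path remains in the residual graph.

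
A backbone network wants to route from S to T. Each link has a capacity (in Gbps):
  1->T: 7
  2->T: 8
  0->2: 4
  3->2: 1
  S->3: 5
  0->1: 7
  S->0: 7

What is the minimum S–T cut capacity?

8

Max flow = 8 (via 2 augmenting paths).
In the residual at optimum, the set reachable from S is {3, S}.
Cut edges: S->0 (cap 7), 3->2 (cap 1). Sum = 8.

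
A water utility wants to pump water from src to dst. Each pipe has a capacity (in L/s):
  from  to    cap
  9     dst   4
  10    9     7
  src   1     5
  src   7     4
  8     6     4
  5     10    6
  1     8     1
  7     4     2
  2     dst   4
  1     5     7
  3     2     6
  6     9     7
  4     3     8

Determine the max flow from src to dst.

6

Augment src->1->8->6->9->dst: bottleneck 1. Total 1.
Augment src->1->5->10->9->dst: bottleneck 3. Total 4.
Augment src->7->4->3->2->dst: bottleneck 2. Total 6.
No augmenting path remains in the residual graph.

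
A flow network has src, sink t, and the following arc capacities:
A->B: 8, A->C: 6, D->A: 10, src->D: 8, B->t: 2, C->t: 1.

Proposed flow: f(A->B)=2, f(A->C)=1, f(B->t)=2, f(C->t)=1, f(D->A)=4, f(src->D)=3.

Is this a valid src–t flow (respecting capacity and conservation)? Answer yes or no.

Conservation fails at D: inflow 3 ≠ outflow 4.

No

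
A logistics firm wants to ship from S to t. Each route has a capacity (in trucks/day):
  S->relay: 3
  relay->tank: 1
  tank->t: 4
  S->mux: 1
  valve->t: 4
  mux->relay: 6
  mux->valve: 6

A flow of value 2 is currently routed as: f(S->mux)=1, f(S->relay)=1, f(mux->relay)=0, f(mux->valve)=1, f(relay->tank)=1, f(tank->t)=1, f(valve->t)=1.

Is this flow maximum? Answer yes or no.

Residual reachable from S: {S, relay}; t is not reachable.
Saturated cut: S->mux, relay->tank with total capacity 2 = current flow value. Flow is maximum.

Yes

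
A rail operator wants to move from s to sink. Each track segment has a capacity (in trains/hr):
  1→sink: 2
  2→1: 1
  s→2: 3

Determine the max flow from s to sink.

1

Augment s→2→1→sink: bottleneck 1. Total 1.
No augmenting path remains in the residual graph.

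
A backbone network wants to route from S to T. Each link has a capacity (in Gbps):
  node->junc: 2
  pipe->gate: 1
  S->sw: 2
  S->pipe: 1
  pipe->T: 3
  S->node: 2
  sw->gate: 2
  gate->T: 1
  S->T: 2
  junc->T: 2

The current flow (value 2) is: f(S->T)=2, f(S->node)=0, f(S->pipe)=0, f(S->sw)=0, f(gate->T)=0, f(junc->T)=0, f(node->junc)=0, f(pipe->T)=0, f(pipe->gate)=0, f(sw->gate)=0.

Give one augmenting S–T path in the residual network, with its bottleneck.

S->pipe->T, bottleneck 1

Residual along S->pipe->T: S->pipe: 1, pipe->T: 3.
Bottleneck = min = 1.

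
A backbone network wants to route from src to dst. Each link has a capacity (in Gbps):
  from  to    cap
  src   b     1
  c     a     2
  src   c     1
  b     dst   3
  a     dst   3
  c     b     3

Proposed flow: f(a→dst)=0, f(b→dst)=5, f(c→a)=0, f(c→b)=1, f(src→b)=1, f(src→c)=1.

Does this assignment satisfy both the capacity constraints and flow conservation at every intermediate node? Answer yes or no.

Capacity violated on b→dst: flow 5 > capacity 3.

No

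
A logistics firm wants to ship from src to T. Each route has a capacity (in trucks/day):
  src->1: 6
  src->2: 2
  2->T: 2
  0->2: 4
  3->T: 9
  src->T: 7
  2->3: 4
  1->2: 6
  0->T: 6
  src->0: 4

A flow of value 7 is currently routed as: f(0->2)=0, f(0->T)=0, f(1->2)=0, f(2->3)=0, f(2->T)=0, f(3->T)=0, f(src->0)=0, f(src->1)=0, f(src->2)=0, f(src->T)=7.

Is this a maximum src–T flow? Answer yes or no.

No

Residual path src->0->T has bottleneck 4 > 0.
Pushing 4 along it raises the flow to 11, so the given flow is not maximum.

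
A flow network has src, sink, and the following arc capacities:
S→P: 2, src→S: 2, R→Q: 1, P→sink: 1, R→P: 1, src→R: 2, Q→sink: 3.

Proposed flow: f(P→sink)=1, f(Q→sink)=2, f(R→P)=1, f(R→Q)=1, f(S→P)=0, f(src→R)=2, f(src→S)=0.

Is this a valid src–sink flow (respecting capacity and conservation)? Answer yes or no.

Conservation fails at Q: inflow 1 ≠ outflow 2.

No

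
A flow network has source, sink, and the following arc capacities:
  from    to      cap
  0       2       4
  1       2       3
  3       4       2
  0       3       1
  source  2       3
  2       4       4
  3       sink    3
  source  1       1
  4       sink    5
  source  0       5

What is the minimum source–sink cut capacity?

Max flow = 5 (via 3 augmenting paths).
In the residual at optimum, the set reachable from source is {0, 1, 2, source}.
Cut edges: 0->3 (cap 1), 2->4 (cap 4). Sum = 5.

5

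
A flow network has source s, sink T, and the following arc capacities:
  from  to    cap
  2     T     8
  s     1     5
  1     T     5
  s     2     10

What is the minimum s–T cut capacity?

Max flow = 13 (via 2 augmenting paths).
In the residual at optimum, the set reachable from s is {2, s}.
Cut edges: s→1 (cap 5), 2→T (cap 8). Sum = 13.

13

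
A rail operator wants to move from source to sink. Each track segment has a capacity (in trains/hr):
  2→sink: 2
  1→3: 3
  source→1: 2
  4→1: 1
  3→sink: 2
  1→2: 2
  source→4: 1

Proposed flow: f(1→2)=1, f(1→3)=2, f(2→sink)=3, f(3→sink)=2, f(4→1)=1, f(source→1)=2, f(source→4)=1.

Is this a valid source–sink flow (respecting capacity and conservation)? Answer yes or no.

No

Capacity violated on 2→sink: flow 3 > capacity 2.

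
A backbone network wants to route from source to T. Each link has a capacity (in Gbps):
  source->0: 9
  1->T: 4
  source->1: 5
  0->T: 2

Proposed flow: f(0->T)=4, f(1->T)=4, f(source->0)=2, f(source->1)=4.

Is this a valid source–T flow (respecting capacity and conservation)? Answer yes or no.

Capacity violated on 0->T: flow 4 > capacity 2.

No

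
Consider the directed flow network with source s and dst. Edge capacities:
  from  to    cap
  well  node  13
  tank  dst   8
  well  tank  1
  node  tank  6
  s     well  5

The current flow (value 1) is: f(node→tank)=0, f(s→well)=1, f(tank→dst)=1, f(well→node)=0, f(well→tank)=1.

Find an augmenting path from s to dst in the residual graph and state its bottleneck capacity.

Residual along s→well→node→tank→dst: s→well: 4, well→node: 13, node→tank: 6, tank→dst: 7.
Bottleneck = min = 4.

s→well→node→tank→dst, bottleneck 4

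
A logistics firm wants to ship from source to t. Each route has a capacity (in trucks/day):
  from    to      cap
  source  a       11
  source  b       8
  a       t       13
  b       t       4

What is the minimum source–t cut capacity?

15

Max flow = 15 (via 2 augmenting paths).
In the residual at optimum, the set reachable from source is {b, source}.
Cut edges: source→a (cap 11), b→t (cap 4). Sum = 15.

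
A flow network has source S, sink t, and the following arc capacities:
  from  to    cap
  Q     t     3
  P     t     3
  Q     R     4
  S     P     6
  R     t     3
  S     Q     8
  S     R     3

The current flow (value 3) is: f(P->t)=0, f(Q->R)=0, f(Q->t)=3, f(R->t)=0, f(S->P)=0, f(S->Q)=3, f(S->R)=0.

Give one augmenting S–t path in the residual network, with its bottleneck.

Residual along S->R->t: S->R: 3, R->t: 3.
Bottleneck = min = 3.

S->R->t, bottleneck 3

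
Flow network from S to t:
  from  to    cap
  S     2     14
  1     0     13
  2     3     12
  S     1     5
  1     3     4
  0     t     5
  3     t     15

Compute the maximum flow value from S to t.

Augment S->1->0->t: bottleneck 5. Total 5.
Augment S->2->3->t: bottleneck 12. Total 17.
No augmenting path remains in the residual graph.

17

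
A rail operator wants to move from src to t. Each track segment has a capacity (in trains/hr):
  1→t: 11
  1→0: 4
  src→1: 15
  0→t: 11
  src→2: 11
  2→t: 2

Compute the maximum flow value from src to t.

17

Augment src→1→t: bottleneck 11. Total 11.
Augment src→2→t: bottleneck 2. Total 13.
Augment src→1→0→t: bottleneck 4. Total 17.
No augmenting path remains in the residual graph.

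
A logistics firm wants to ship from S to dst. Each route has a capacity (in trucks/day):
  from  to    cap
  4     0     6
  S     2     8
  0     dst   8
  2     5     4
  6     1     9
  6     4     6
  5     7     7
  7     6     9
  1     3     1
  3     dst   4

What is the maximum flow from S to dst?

4

Augment S->2->5->7->6->4->0->dst: bottleneck 4. Total 4.
No augmenting path remains in the residual graph.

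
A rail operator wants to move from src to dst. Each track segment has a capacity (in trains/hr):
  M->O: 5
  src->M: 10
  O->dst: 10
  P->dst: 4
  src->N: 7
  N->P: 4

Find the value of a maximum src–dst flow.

9

Augment src->N->P->dst: bottleneck 4. Total 4.
Augment src->M->O->dst: bottleneck 5. Total 9.
No augmenting path remains in the residual graph.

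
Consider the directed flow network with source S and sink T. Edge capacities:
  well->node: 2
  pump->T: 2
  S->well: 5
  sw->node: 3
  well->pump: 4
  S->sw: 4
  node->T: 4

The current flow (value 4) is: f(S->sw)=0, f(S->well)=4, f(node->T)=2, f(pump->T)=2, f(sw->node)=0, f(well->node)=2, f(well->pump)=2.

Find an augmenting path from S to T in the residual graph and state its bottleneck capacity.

Residual along S->sw->node->T: S->sw: 4, sw->node: 3, node->T: 2.
Bottleneck = min = 2.

S->sw->node->T, bottleneck 2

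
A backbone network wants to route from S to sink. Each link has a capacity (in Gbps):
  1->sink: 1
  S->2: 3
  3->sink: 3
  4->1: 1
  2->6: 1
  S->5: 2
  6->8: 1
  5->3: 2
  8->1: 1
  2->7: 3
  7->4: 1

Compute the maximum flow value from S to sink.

Augment S->5->3->sink: bottleneck 2. Total 2.
Augment S->2->6->8->1->sink: bottleneck 1. Total 3.
No augmenting path remains in the residual graph.

3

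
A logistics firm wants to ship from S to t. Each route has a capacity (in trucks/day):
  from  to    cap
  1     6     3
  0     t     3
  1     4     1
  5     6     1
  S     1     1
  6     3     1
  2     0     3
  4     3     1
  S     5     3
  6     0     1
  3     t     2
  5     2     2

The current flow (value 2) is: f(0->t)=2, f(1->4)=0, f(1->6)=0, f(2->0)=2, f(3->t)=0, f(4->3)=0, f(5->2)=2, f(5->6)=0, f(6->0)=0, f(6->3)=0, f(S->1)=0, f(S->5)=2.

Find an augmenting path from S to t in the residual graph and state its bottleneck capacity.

S->5->6->0->t, bottleneck 1

Residual along S->5->6->0->t: S->5: 1, 5->6: 1, 6->0: 1, 0->t: 1.
Bottleneck = min = 1.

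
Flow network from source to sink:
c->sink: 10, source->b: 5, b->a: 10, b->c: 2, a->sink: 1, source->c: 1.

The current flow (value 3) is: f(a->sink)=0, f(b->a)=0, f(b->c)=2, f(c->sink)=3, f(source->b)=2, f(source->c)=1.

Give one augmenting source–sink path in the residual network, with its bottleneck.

Residual along source->b->a->sink: source->b: 3, b->a: 10, a->sink: 1.
Bottleneck = min = 1.

source->b->a->sink, bottleneck 1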